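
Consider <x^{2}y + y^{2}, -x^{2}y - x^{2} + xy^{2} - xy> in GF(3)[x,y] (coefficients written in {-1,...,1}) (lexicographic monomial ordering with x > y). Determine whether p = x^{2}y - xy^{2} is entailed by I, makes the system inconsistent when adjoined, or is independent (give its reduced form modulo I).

x^{2}y - xy^{2} is independent of I; its normal form modulo I is y^{4}.

First compute the reduced Gröbner basis of I by Buchberger's algorithm.
f_1 = x^{2}y + y^{2}, LT = x^{2}y.
f_2 = -x^{2}y - x^{2} + xy^{2} - xy, LT = x^{2}y.

S(f_1,f_2): lcm = x^{2}y. S = -x^{2} + xy^{2} - xy + y^{2}.
  reduce S modulo (f_1, f_2):
  remainder -x^{2} + xy^{2} - xy + y^{2} ≠ 0; add h_3 = -x^{2} + xy^{2} - xy + y^{2} to the basis.

S(f_1,h_3): lcm = x^{2}y. S = xy^{3} - xy^{2} + y^{3} + y^{2}.
  reduce S modulo (f_1, f_2, h_3):
  remainder xy^{3} - xy^{2} + y^{3} + y^{2} ≠ 0; add h_4 = xy^{3} - xy^{2} + y^{3} + y^{2} to the basis.

S(f_1,h_4): lcm = x^{2}y^{3}. S = x^{2}y^{2} - xy^{3} - xy^{2} + y^{4}.
  reduce S modulo (f_1, f_2, h_3, h_4):
  remainder xy^{2} + y^{4} + y^{2} ≠ 0; add h_5 = xy^{2} + y^{4} + y^{2} to the basis.

S(h_4,h_5): lcm = xy^{3}. S = -xy^{2} - y^{5} + y^{2}.
  reduce S modulo (f_1, f_2, h_3, h_4, h_5):
  remainder -y^{5} + y^{4} - y^{2} ≠ 0; add h_6 = -y^{5} + y^{4} - y^{2} to the basis.

The other S-polynomials (S(f_2,h_3), S(f_2,h_4), S(h_3,h_4), S(f_1,h_5), S(f_2,h_5), S(h_3,h_5), S(f_1,h_6), S(f_2,h_6), S(h_3,h_6), S(h_4,h_6), S(h_5,h_6)) all reduce to 0 modulo the current basis, so we have a Gröbner basis.
Inter-reduce: drop elements whose leading term is divisible by another's, tail-reduce, and make monic.
Reduced Gröbner basis: {x^{2} + xy + y^{4}, xy^{2} + y^{4} + y^{2}, y^{5} - y^{4} + y^{2}}.
Label its elements g_1 = x^{2} + xy + y^{4}, g_2 = xy^{2} + y^{4} + y^{2}, g_3 = y^{5} - y^{4} + y^{2}.

Reduce p = x^{2}y - xy^{2} modulo G:
  leading term x^{2}y: subtract (y)·g_1 from x^{2}y - xy^{2} → xy^{2} - y^{5}
  leading term xy^{2}: subtract (1)·g_2 from xy^{2} - y^{5} → -y^{5} - y^{4} - y^{2}
  leading term y^{5}: subtract (-1)·g_3 from -y^{5} - y^{4} - y^{2} → y^{4}
  leading term y^{4}: no divisor's leading term divides it; move y^{4} to the remainder.
  normal form = y^{4}.
The normal form is nonzero, so p ∉ I. Since p minus its normal form lies in I, I + (p) = I + (r) where r = y^{4}; decide whether this ideal is the whole ring.
Run Buchberger on G together with r (pairs among the g_i already reduce to 0 since G is a Gröbner basis):
g_1 = x^{2} + xy + y^{4}, LT = x^{2}.
g_2 = xy^{2} + y^{4} + y^{2}, LT = xy^{2}.
g_3 = y^{5} - y^{4} + y^{2}, LT = y^{5}.
r = y^{4}, LT = y^{4}.

S(g_2,r): lcm = xy^{4}. S = y^{6} + y^{4}.
  reduce S modulo (g_1, g_2, g_3, r):
  remainder -y^{3} - y^{2} ≠ 0; add m_5 = -y^{3} - y^{2} to the basis.

S(g_3,r): lcm = y^{5}. S = -y^{4} + y^{2}.
  reduce S modulo (g_1, g_2, g_3, r, m_5):
  remainder y^{2} ≠ 0; add m_6 = y^{2} to the basis.

The other S-polynomials (S(g_1,g_2), S(g_1,g_3), S(g_1,r), S(g_2,g_3), S(g_1,m_5), S(g_2,m_5), S(g_3,m_5), S(r,m_5), S(g_1,m_6), S(g_2,m_6), S(g_3,m_6), S(r,m_6), S(m_5,m_6)) all reduce to 0 modulo the current basis, so we have a Gröbner basis.
Inter-reduce: drop elements whose leading term is divisible by another's, tail-reduce, and make monic.
Reduced Gröbner basis: {x^{2} + xy, y^{2}}.
The reduced Gröbner basis of I + (p) is {x^{2} + xy, y^{2}} ≠ {1}, a proper ideal, so the enlarged system stays consistent: p is independent of I, with normal form y^{4}.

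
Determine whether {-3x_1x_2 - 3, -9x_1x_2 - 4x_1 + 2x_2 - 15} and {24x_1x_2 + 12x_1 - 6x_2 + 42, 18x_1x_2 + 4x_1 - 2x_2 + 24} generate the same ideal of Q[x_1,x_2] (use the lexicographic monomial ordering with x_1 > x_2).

Since reduced Gröbner bases are canonical representatives of ideals under a given ordering, it suffices to compute and compare them.
Buchberger on the first generating set:
f_1 = -3x_1x_2 - 3, LT = x_1x_2.
f_2 = -9x_1x_2 - 4x_1 + 2x_2 - 15, LT = x_1x_2.

S(f_1,f_2): lcm = x_1x_2. S = -4/9x_1 + 2/9x_2 - 2/3.
  leading term x_1: no divisor's leading term divides it; move -4/9x_1 to the remainder.
  leading term x_2: no divisor's leading term divides it; move 2/9x_2 to the remainder.
  leading term 1: no divisor's leading term divides it; move -2/3 to the remainder.
  remainder -4/9x_1 + 2/9x_2 - 2/3 ≠ 0; add g_3 = -4/9x_1 + 2/9x_2 - 2/3 to the basis.

S(f_1,g_3): lcm = x_1x_2. S = 1/2x_2^2 - 3/2x_2 + 1.
  leading term x_2^2: no divisor's leading term divides it; move 1/2x_2^2 to the remainder.
  leading term x_2: no divisor's leading term divides it; move -3/2x_2 to the remainder.
  leading term 1: no divisor's leading term divides it; move 1 to the remainder.
  remainder 1/2x_2^2 - 3/2x_2 + 1 ≠ 0; add g_4 = 1/2x_2^2 - 3/2x_2 + 1 to the basis.

The other S-polynomials (S(f_2,g_3), S(f_1,g_4), S(f_2,g_4), S(g_3,g_4)) all reduce to 0 modulo the current basis, so we have a Gröbner basis.
Inter-reduce: drop elements whose leading term is divisible by another's, tail-reduce, and make monic.
Reduced Gröbner basis: {x_1 - 1/2x_2 + 3/2, x_2^2 - 3x_2 + 2}.

Buchberger on the second generating set:
h_1 = 24x_1x_2 + 12x_1 - 6x_2 + 42, LT = x_1x_2.
h_2 = 18x_1x_2 + 4x_1 - 2x_2 + 24, LT = x_1x_2.

S(h_1,h_2): lcm = x_1x_2. S = 5/18x_1 - 5/36x_2 + 5/12.
  leading term x_1: no divisor's leading term divides it; move 5/18x_1 to the remainder.
  leading term x_2: no divisor's leading term divides it; move -5/36x_2 to the remainder.
  leading term 1: no divisor's leading term divides it; move 5/12 to the remainder.
  remainder 5/18x_1 - 5/36x_2 + 5/12 ≠ 0; add k_3 = 5/18x_1 - 5/36x_2 + 5/12 to the basis.

S(h_1,k_3): lcm = x_1x_2. S = 1/2x_1 + 1/2x_2^2 - 7/4x_2 + 7/4.
  leading term x_1: subtract (9/5)·k_3 from 1/2x_1 + 1/2x_2^2 - 7/4x_2 + 7/4 → 1/2x_2^2 - 3/2x_2 + 1
  leading term x_2^2: no divisor's leading term divides it; move 1/2x_2^2 to the remainder.
  leading term x_2: no divisor's leading term divides it; move -3/2x_2 to the remainder.
  leading term 1: no divisor's leading term divides it; move 1 to the remainder.
  remainder 1/2x_2^2 - 3/2x_2 + 1 ≠ 0; add k_4 = 1/2x_2^2 - 3/2x_2 + 1 to the basis.

The other S-polynomials (S(h_2,k_3), S(h_1,k_4), S(h_2,k_4), S(k_3,k_4)) all reduce to 0 modulo the current basis, so we have a Gröbner basis.
Inter-reduce: drop elements whose leading term is divisible by another's, tail-reduce, and make monic.
Reduced Gröbner basis: {x_1 - 1/2x_2 + 3/2, x_2^2 - 3x_2 + 2}.

Same reduced basis, so the two generating sets span the same ideal.
The same test decides containment: I ⊆ J iff every generator of I reduces to 0 modulo a Gröbner basis of J.

Yes, the ideals are equal.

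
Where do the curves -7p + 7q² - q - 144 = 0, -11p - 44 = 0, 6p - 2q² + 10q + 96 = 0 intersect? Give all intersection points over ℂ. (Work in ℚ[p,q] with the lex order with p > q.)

Compute a lex Gröbner basis by Buchberger's algorithm.
f_1 = -7p + 7q² - q - 144, LT = p.
f_2 = -11p - 44, LT = p.
f_3 = 6p - 2q² + 10q + 96, LT = p.

S(f_1,f_2): lcm = p. S = -q² + 1/7q + 116/7.
  leading term q²: no divisor's leading term divides it; move -q² to the remainder.
  leading term q: no divisor's leading term divides it; move 1/7q to the remainder.
  leading term 1: no divisor's leading term divides it; move 116/7 to the remainder.
  remainder -q² + 1/7q + 116/7 ≠ 0; add h_4 = -q² + 1/7q + 116/7 to the basis.

S(f_1,f_3): lcm = p. S = -⅔q² - 32/21q + 32/7.
  leading term q²: subtract (⅔)·h_4 from -⅔q² - 32/21q + 32/7 → -34/21q - 136/21
  leading term q: no divisor's leading term divides it; move -34/21q to the remainder.
  leading term 1: no divisor's leading term divides it; move -136/21 to the remainder.
  remainder -34/21q - 136/21 ≠ 0; add h_5 = -34/21q - 136/21 to the basis.

S(f_2,f_3): lcm = p. S = ⅓q² - 5/3q - 12.
  leading term q²: subtract (-⅓)·h_4 from ⅓q² - 5/3q - 12 → -34/21q - 136/21
  leading term q: subtract (1)·h_5 from -34/21q - 136/21 → 0
  remainder 0.

S(f_1,h_4): leading monomials are coprime, so the S-polynomial reduces to 0 (Buchberger's first criterion).
S(f_2,h_4): leading monomials are coprime, so the S-polynomial reduces to 0 (Buchberger's first criterion).
S(f_3,h_4): leading monomials are coprime, so the S-polynomial reduces to 0 (Buchberger's first criterion).
S(f_1,h_5): leading monomials are coprime, so the S-polynomial reduces to 0 (Buchberger's first criterion).
S(f_2,h_5): leading monomials are coprime, so the S-polynomial reduces to 0 (Buchberger's first criterion).
S(f_3,h_5): leading monomials are coprime, so the S-polynomial reduces to 0 (Buchberger's first criterion).
S(h_4,h_5): lcm = q². S = -29/7q - 116/7.
  leading term q: subtract (87/34)·h_5 from -29/7q - 116/7 → 0
  remainder 0.

Every S-polynomial of the final basis reduces to 0, so we have a Gröbner basis.
Inter-reduce: drop elements whose leading term is divisible by another's, tail-reduce, and make monic.
Reduced Gröbner basis: {p + 4, q + 4}.

Since the basis is lex-ordered, q + 4 is univariate in q. Its roots are {-4}. Back-substituting each root into the other basis elements fixes the other coordinates.
  q = -4: the earlier basis element becomes p + 4 = 0, giving p = -4 — point (-4, -4).
Each listed point satisfies every original equation (direct substitution).

{(-4, -4)}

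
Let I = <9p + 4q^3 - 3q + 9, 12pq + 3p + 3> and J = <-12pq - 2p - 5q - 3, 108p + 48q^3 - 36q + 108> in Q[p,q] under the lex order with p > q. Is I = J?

No, the ideals differ.

Two ideals are equal iff their reduced Gröbner bases coincide (the reduced basis is unique for a fixed ordering).
Buchberger on the first generating set:
f_1 = 9p + 4q^3 - 3q + 9, LT = p.
f_2 = 12pq + 3p + 3, LT = pq.

S(f_1,f_2): lcm = pq. S = -1/4p + 4/9q^4 - 1/3q^2 + q - 1/4.
  leading term p: subtract (-1/36)·f_1 from -1/4p + 4/9q^4 - 1/3q^2 + q - 1/4 → 4/9q^4 + 1/9q^3 - 1/3q^2 + 11/12q
  leading term q^4: no divisor's leading term divides it; move 4/9q^4 to the remainder.
  leading term q^3: no divisor's leading term divides it; move 1/9q^3 to the remainder.
  leading term q^2: no divisor's leading term divides it; move -1/3q^2 to the remainder.
  leading term q: no divisor's leading term divides it; move 11/12q to the remainder.
  remainder 4/9q^4 + 1/9q^3 - 1/3q^2 + 11/12q ≠ 0; add g_3 = 4/9q^4 + 1/9q^3 - 1/3q^2 + 11/12q to the basis.

The other S-polynomials (S(f_1,g_3), S(f_2,g_3)) all reduce to 0 modulo the current basis, so we have a Gröbner basis.
Inter-reduce: drop elements whose leading term is divisible by another's, tail-reduce, and make monic.
Reduced Gröbner basis: {p + 4/9q^3 - 1/3q + 1, q^4 + 1/4q^3 - 3/4q^2 + 33/16q}.

Buchberger on the second generating set:
h_1 = -12pq - 2p - 5q - 3, LT = pq.
h_2 = 108p + 48q^3 - 36q + 108, LT = p.

S(h_1,h_2): lcm = pq. S = 1/6p - 4/9q^4 + 1/3q^2 - 7/12q + 1/4.
  leading term p: subtract (1/648)·h_2 from 1/6p - 4/9q^4 + 1/3q^2 - 7/12q + 1/4 → -4/9q^4 - 2/27q^3 + 1/3q^2 - 19/36q + 1/12
  leading term q^4: no divisor's leading term divides it; move -4/9q^4 to the remainder.
  leading term q^3: no divisor's leading term divides it; move -2/27q^3 to the remainder.
  leading term q^2: no divisor's leading term divides it; move 1/3q^2 to the remainder.
  leading term q: no divisor's leading term divides it; move -19/36q to the remainder.
  leading term 1: no divisor's leading term divides it; move 1/12 to the remainder.
  remainder -4/9q^4 - 2/27q^3 + 1/3q^2 - 19/36q + 1/12 ≠ 0; add k_3 = -4/9q^4 - 2/27q^3 + 1/3q^2 - 19/36q + 1/12 to the basis.

The other S-polynomials (S(h_1,k_3), S(h_2,k_3)) all reduce to 0 modulo the current basis, so we have a Gröbner basis.
Inter-reduce: drop elements whose leading term is divisible by another's, tail-reduce, and make monic.
Reduced Gröbner basis: {p + 4/9q^3 - 1/3q + 1, q^4 + 1/6q^3 - 3/4q^2 + 19/16q - 3/16}.

Since the reduced bases disagree, the two ideals are not the same.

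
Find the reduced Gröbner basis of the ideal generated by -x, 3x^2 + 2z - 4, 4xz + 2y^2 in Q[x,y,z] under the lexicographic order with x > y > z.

G = {x, y^2, z - 2}

This is the nonlinear analogue of row-reducing a linear system.

f_1 = -x, LT = x.
f_2 = 3x^2 + 2z - 4, LT = x^2.
f_3 = 4xz + 2y^2, LT = xz.

S(f_1,f_2): lcm = x^2. S = -2/3z + 4/3.
  leading term z: no divisor's leading term divides it; move -2/3z to the remainder.
  leading term 1: no divisor's leading term divides it; move 4/3 to the remainder.
  remainder -2/3z + 4/3 ≠ 0; add g_4 = -2/3z + 4/3 to the basis.

S(f_1,f_3): lcm = xz. S = -1/2y^2.
  leading term y^2: no divisor's leading term divides it; move -1/2y^2 to the remainder.
  remainder -1/2y^2 ≠ 0; add g_5 = -1/2y^2 to the basis.

The other S-polynomials (S(f_2,f_3), S(f_1,g_4), S(f_2,g_4), S(f_3,g_4), S(f_1,g_5), S(f_2,g_5), S(f_3,g_5), S(g_4,g_5)) all reduce to 0 modulo the current basis, so we have a Gröbner basis.
Inter-reduce: drop elements whose leading term is divisible by another's, tail-reduce, and make monic.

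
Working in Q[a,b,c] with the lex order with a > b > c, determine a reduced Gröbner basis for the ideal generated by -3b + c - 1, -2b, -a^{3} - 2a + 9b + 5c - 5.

Buchberger's algorithm terminates because the ascending chain of leading-term ideals stabilizes.

f_1 = -3b + c - 1, LT = b.
f_2 = -2b, LT = b.
f_3 = -a^{3} - 2a + 9b + 5c - 5, LT = a^{3}.

S(f_1,f_2): lcm = b. S = -\tfrac{1}{3}c + \tfrac{1}{3}.
  leading term c: no divisor's leading term divides it; move -\tfrac{1}{3}c to the remainder.
  leading term 1: no divisor's leading term divides it; move \tfrac{1}{3} to the remainder.
  remainder -\tfrac{1}{3}c + \tfrac{1}{3} ≠ 0; add g_4 = -\tfrac{1}{3}c + \tfrac{1}{3} to the basis.

The other S-polynomials (S(f_1,f_3), S(f_2,f_3), S(f_1,g_4), S(f_2,g_4), S(f_3,g_4)) all reduce to 0 modulo the current basis, so we have a Gröbner basis.
Inter-reduce: drop elements whose leading term is divisible by another's, tail-reduce, and make monic.

G = {a^{3} + 2a, b, c - 1}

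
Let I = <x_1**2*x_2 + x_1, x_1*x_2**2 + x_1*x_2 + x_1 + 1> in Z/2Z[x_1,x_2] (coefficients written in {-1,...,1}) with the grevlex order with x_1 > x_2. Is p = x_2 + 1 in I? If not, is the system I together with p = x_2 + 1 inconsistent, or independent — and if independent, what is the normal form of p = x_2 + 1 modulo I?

First compute the reduced Gröbner basis of I by Buchberger's algorithm.
f_1 = x_1**2*x_2 + x_1, LT = x_1**2*x_2.
f_2 = x_1*x_2**2 + x_1*x_2 + x_1 + 1, LT = x_1*x_2**2.

S(f_1,f_2): lcm = x_1**2*x_2**2. S = x_1**2*x_2 + x_1**2 + x_1*x_2 + x_1.
  leading term x_1**2*x_2: subtract (1)·f_1 from x_1**2*x_2 + x_1**2 + x_1*x_2 + x_1 → x_1**2 + x_1*x_2
  leading term x_1**2: no divisor's leading term divides it; move x_1**2 to the remainder.
  leading term x_1*x_2: no divisor's leading term divides it; move x_1*x_2 to the remainder.
  remainder x_1**2 + x_1*x_2 ≠ 0; add h_3 = x_1**2 + x_1*x_2 to the basis.

S(f_1,h_3): lcm = x_1**2*x_2. S = x_1*x_2**2 + x_1.
  leading term x_1*x_2**2: subtract (1)·f_2 from x_1*x_2**2 + x_1 → x_1*x_2 + 1
  leading term x_1*x_2: no divisor's leading term divides it; move x_1*x_2 to the remainder.
  leading term 1: no divisor's leading term divides it; move 1 to the remainder.
  remainder x_1*x_2 + 1 ≠ 0; add h_4 = x_1*x_2 + 1 to the basis.

S(f_2,h_3): lcm = x_1**2*x_2**2. S = x_1*x_2**3 + x_1**2*x_2 + x_1**2 + x_1.
  leading term x_1*x_2**3: subtract (x_2)·f_2 from x_1*x_2**3 + x_1**2*x_2 + x_1**2 + x_1 → x_1**2*x_2 + x_1*x_2**2 + x_1**2 + x_1*x_2 + x_1 + x_2
  leading term x_1**2*x_2: subtract (1)·f_1 from x_1**2*x_2 + x_1*x_2**2 + x_1**2 + x_1*x_2 + x_1 + x_2 → x_1*x_2**2 + x_1**2 + x_1*x_2 + x_2
  leading term x_1*x_2**2: subtract (1)·f_2 from x_1*x_2**2 + x_1**2 + x_1*x_2 + x_2 → x_1**2 + x_1 + x_2 + 1
  leading term x_1**2: subtract (1)·h_3 from x_1**2 + x_1 + x_2 + 1 → x_1*x_2 + x_1 + x_2 + 1
  leading term x_1*x_2: subtract (1)·h_4 from x_1*x_2 + x_1 + x_2 + 1 → x_1 + x_2
  leading term x_1: no divisor's leading term divides it; move x_1 to the remainder.
  leading term x_2: no divisor's leading term divides it; move x_2 to the remainder.
  remainder x_1 + x_2 ≠ 0; add h_5 = x_1 + x_2 to the basis.

S(f_2,h_5): lcm = x_1*x_2**2. S = x_2**3 + x_1*x_2 + x_1 + 1.
  leading term x_2**3: no divisor's leading term divides it; move x_2**3 to the remainder.
  leading term x_1*x_2: subtract (1)·h_4 from x_1*x_2 + x_1 + 1 → x_1
  leading term x_1: subtract (1)·h_5 from x_1 → x_2
  leading term x_2: no divisor's leading term divides it; move x_2 to the remainder.
  remainder x_2**3 + x_2 ≠ 0; add h_6 = x_2**3 + x_2 to the basis.

S(h_4,h_5): lcm = x_1*x_2. S = x_2**2 + 1.
  leading term x_2**2: no divisor's leading term divides it; move x_2**2 to the remainder.
  leading term 1: no divisor's leading term divides it; move 1 to the remainder.
  remainder x_2**2 + 1 ≠ 0; add h_7 = x_2**2 + 1 to the basis.

The other S-polynomials (S(f_1,h_4), S(f_2,h_4), S(h_3,h_4), S(f_1,h_5), S(h_3,h_5), S(f_1,h_6), S(f_2,h_6), S(h_3,h_6), S(h_4,h_6), S(h_5,h_6), S(f_1,h_7), S(f_2,h_7), S(h_3,h_7), S(h_4,h_7), S(h_5,h_7), S(h_6,h_7)) all reduce to 0 modulo the current basis, so we have a Gröbner basis.
Inter-reduce: drop elements whose leading term is divisible by another's, tail-reduce, and make monic.
Reduced Gröbner basis: {x_2**2 + 1, x_1 + x_2}.
Label its elements g_1 = x_2**2 + 1, g_2 = x_1 + x_2.

Reduce p = x_2 + 1 modulo G:
  leading term x_2: no divisor's leading term divides it; move x_2 to the remainder.
  leading term 1: no divisor's leading term divides it; move 1 to the remainder.
  normal form = x_2 + 1.
The normal form is nonzero, so p ∉ I. Since p minus its normal form lies in I, I + (p) = I + (r) where r = x_2 + 1; decide whether this ideal is the whole ring.
Run Buchberger on G together with r (pairs among the g_i already reduce to 0 since G is a Gröbner basis):
g_1 = x_2**2 + 1, LT = x_2**2.
g_2 = x_1 + x_2, LT = x_1.
r = x_2 + 1, LT = x_2.

The S-polynomials (S(g_1,g_2), S(g_1,r), S(g_2,r)) all reduce to 0 modulo the current basis, so we have a Gröbner basis.
Inter-reduce: drop elements whose leading term is divisible by another's, tail-reduce, and make monic.
Reduced Gröbner basis: {x_1 + 1, x_2 + 1}.
The reduced Gröbner basis of I + (p) is {x_1 + 1, x_2 + 1} ≠ {1}, a proper ideal, so the enlarged system stays consistent: p is independent of I, with normal form x_2 + 1.

x_2 + 1 is independent of I; its normal form modulo I is x_2 + 1.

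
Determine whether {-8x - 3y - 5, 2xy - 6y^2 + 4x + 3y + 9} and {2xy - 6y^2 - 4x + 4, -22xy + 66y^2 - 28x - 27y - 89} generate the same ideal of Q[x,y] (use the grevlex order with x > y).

Equality of ideals is decidable: compute both reduced Gröbner bases (unique for the ordering) and check whether they agree.
Buchberger on the first generating set:
f_1 = -8x - 3y - 5, LT = x.
f_2 = 2xy - 6y^2 + 4x + 3y + 9, LT = xy.

S(f_1,f_2): lcm = xy. S = 27/8y^2 - 2x - 7/8y - 9/2.
  leading term y^2: no divisor's leading term divides it; move 27/8y^2 to the remainder.
  leading term x: subtract (1/4)·f_1 from -2x - 7/8y - 9/2 → -1/8y - 13/4
  leading term y: no divisor's leading term divides it; move -1/8y to the remainder.
  leading term 1: no divisor's leading term divides it; move -13/4 to the remainder.
  remainder 27/8y^2 - 1/8y - 13/4 ≠ 0; add g_3 = 27/8y^2 - 1/8y - 13/4 to the basis.

The other S-polynomials (S(f_1,g_3), S(f_2,g_3)) all reduce to 0 modulo the current basis, so we have a Gröbner basis.
Inter-reduce: drop elements whose leading term is divisible by another's, tail-reduce, and make monic.
Reduced Gröbner basis: {y^2 - 1/27y - 26/27, x + 3/8y + 5/8}.

Buchberger on the second generating set:
h_1 = 2xy - 6y^2 - 4x + 4, LT = xy.
h_2 = -22xy + 66y^2 - 28x - 27y - 89, LT = xy.

S(h_1,h_2): lcm = xy. S = -36/11x - 27/22y - 45/22.
  leading term x: no divisor's leading term divides it; move -36/11x to the remainder.
  leading term y: no divisor's leading term divides it; move -27/22y to the remainder.
  leading term 1: no divisor's leading term divides it; move -45/22 to the remainder.
  remainder -36/11x - 27/22y - 45/22 ≠ 0; add k_3 = -36/11x - 27/22y - 45/22 to the basis.

S(h_1,k_3): lcm = xy. S = -27/8y^2 - 2x - 5/8y + 2.
  leading term y^2: no divisor's leading term divides it; move -27/8y^2 to the remainder.
  leading term x: subtract (11/18)·k_3 from -2x - 5/8y + 2 → 1/8y + 13/4
  leading term y: no divisor's leading term divides it; move 1/8y to the remainder.
  leading term 1: no divisor's leading term divides it; move 13/4 to the remainder.
  remainder -27/8y^2 + 1/8y + 13/4 ≠ 0; add k_4 = -27/8y^2 + 1/8y + 13/4 to the basis.

The other S-polynomials (S(h_2,k_3), S(h_1,k_4), S(h_2,k_4), S(k_3,k_4)) all reduce to 0 modulo the current basis, so we have a Gröbner basis.
Inter-reduce: drop elements whose leading term is divisible by another's, tail-reduce, and make monic.
Reduced Gröbner basis: {y^2 - 1/27y - 26/27, x + 3/8y + 5/8}.

The two bases agree; hence the ideals are identical.

Yes, the ideals are equal.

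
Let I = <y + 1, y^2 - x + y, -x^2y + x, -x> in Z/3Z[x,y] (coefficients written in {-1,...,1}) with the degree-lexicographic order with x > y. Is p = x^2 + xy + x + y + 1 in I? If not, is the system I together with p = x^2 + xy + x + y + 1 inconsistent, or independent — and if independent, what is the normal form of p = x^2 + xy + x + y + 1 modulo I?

First compute the reduced Gröbner basis of I by Buchberger's algorithm.
f_1 = y + 1, LT = y.
f_2 = y^2 - x + y, LT = y^2.
f_3 = -x^2y + x, LT = x^2y.
f_4 = -x, LT = x.

The S-polynomials (S(f_1,f_2), S(f_1,f_3), S(f_1,f_4), S(f_2,f_3), S(f_2,f_4), S(f_3,f_4)) all reduce to 0 modulo the current basis, so we have a Gröbner basis.
Inter-reduce: drop elements whose leading term is divisible by another's, tail-reduce, and make monic.
Reduced Gröbner basis: {x, y + 1}.
Label its elements g_1 = x, g_2 = y + 1.

Reduce p = x^2 + xy + x + y + 1 modulo G:
  leading term x^2: subtract (x)·g_1 from x^2 + xy + x + y + 1 → xy + x + y + 1
  leading term xy: subtract (y)·g_1 from xy + x + y + 1 → x + y + 1
  leading term x: subtract (1)·g_1 from x + y + 1 → y + 1
  leading term y: subtract (1)·g_2 from y + 1 → 0
  normal form = 0.
Since the normal form is 0, p ∈ I.

x^2 + xy + x + y + 1 lies in I (it reduces to 0).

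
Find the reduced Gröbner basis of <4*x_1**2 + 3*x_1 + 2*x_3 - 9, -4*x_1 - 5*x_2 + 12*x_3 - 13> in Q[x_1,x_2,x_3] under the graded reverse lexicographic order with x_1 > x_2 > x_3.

G = {x_2**2 - 24/5*x_2*x_3 + 144/25*x_3**2 + 23/5*x_2 - 268/25*x_3 + 94/25, x_1 + 5/4*x_2 - 3*x_3 + 13/4}

f_1 = 4*x_1**2 + 3*x_1 + 2*x_3 - 9, LT = x_1**2.
f_2 = -4*x_1 - 5*x_2 + 12*x_3 - 13, LT = x_1.

S(f_1,f_2): lcm = x_1**2. S = -5/4*x_1*x_2 + 3*x_1*x_3 - 5/2*x_1 + 1/2*x_3 - 9/4.
  leading term x_1*x_2: subtract (5/16*x_2)·f_2 from -5/4*x_1*x_2 + 3*x_1*x_3 - 5/2*x_1 + 1/2*x_3 - 9/4 → 25/16*x_2**2 + 3*x_1*x_3 - 15/4*x_2*x_3 - 5/2*x_1 + 65/16*x_2 + 1/2*x_3 - 9/4
  leading term x_2**2: no divisor's leading term divides it; move 25/16*x_2**2 to the remainder.
  leading term x_1*x_3: subtract (-3/4*x_3)·f_2 from 3*x_1*x_3 - 15/4*x_2*x_3 - 5/2*x_1 + 65/16*x_2 + 1/2*x_3 - 9/4 → -15/2*x_2*x_3 + 9*x_3**2 - 5/2*x_1 + 65/16*x_2 - 37/4*x_3 - 9/4
  leading term x_2*x_3: no divisor's leading term divides it; move -15/2*x_2*x_3 to the remainder.
  leading term x_3**2: no divisor's leading term divides it; move 9*x_3**2 to the remainder.
  leading term x_1: subtract (5/8)·f_2 from -5/2*x_1 + 65/16*x_2 - 37/4*x_3 - 9/4 → 115/16*x_2 - 67/4*x_3 + 47/8
  leading term x_2: no divisor's leading term divides it; move 115/16*x_2 to the remainder.
  leading term x_3: no divisor's leading term divides it; move -67/4*x_3 to the remainder.
  leading term 1: no divisor's leading term divides it; move 47/8 to the remainder.
  remainder 25/16*x_2**2 - 15/2*x_2*x_3 + 9*x_3**2 + 115/16*x_2 - 67/4*x_3 + 47/8 ≠ 0; add g_3 = 25/16*x_2**2 - 15/2*x_2*x_3 + 9*x_3**2 + 115/16*x_2 - 67/4*x_3 + 47/8 to the basis.

S(f_1,g_3): leading monomials are coprime, so the S-polynomial reduces to 0 (Buchberger's first criterion).
S(f_2,g_3): leading monomials are coprime, so the S-polynomial reduces to 0 (Buchberger's first criterion).
Every S-polynomial of the final basis reduces to 0, so we have a Gröbner basis.
Inter-reduce: drop elements whose leading term is divisible by another's, tail-reduce, and make monic.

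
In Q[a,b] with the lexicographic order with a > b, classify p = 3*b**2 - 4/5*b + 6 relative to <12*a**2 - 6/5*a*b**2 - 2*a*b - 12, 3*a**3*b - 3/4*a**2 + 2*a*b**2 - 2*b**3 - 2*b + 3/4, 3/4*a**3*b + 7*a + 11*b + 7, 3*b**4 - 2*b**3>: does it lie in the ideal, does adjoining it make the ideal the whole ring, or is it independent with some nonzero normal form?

Adjoining 3*b**2 - 4/5*b + 6 makes the ideal the whole ring: the system is inconsistent.

First compute the reduced Gröbner basis of I by Buchberger's algorithm.
f_1 = 12*a**2 - 6/5*a*b**2 - 2*a*b - 12, LT = a**2.
f_2 = 3*a**3*b - 3/4*a**2 + 2*a*b**2 - 2*b**3 - 2*b + 3/4, LT = a**3*b.
f_3 = 3/4*a**3*b + 7*a + 11*b + 7, LT = a**3*b.
f_4 = 3*b**4 - 2*b**3, LT = b**4.

S(f_1,f_2): lcm = a**3*b. S = -1/10*a**2*b**3 - 1/6*a**2*b**2 + 1/4*a**2 - 2/3*a*b**2 - a*b + 2/3*b**3 + 2/3*b - 1/4.
  reduce S modulo (f_1, f_2, f_3, f_4):
  remainder -49/900*a*b**3 - 77/120*a*b**2 - 23/24*a*b + 17/30*b**3 - 1/6*b**2 + 2/3*b ≠ 0; add h_5 = -49/900*a*b**3 - 77/120*a*b**2 - 23/24*a*b + 17/30*b**3 - 1/6*b**2 + 2/3*b to the basis.

S(f_1,f_3): lcm = a**3*b. S = -1/10*a**2*b**3 - 1/6*a**2*b**2 - a*b - 28/3*a - 44/3*b - 28/3.
  reduce S modulo (f_1, f_2, f_3, f_4, h_5):
  remainder 77/120*a*b**2 - 1/24*a*b - 28/3*a - 2/3*b**3 - 46/3*b - 28/3 ≠ 0; add h_6 = 77/120*a*b**2 - 1/24*a*b - 28/3*a - 2/3*b**3 - 46/3*b - 28/3 to the basis.

S(f_2,f_4): lcm = a**3*b**4. S = 2/3*a**3*b**3 - 1/4*a**2*b**3 + 2/3*a*b**5 - 2/3*b**6 - 2/3*b**4 + 1/4*b**3.
  reduce S modulo (f_1, f_2, f_3, f_4, h_5, h_6):
  remainder -22847/1323*a*b - 91388/567*a - 17981/7938*b**3 - 22847/7938*b**2 - 1005268/3969*b - 91388/567 ≠ 0; add h_7 = -22847/1323*a*b - 91388/567*a - 17981/7938*b**3 - 22847/7938*b**2 - 1005268/3969*b - 91388/567 to the basis.

S(f_3,f_4): lcm = a**3*b**4. S = 2/3*a**3*b**3 + 28/3*a*b**3 + 44/3*b**4 + 28/3*b**3.
  reduce S modulo (f_1, f_2, f_3, f_4, h_5, h_6, h_7):
  remainder 46170962/1850607*b**3 ≠ 0; add h_8 = 46170962/1850607*b**3 to the basis.

S(f_1,h_5): lcm = a**2*b**3. S = -165/14*a**2*b**2 - 1725/98*a**2*b - 1/10*a*b**5 - 1/6*a*b**4 + 510/49*a*b**3 - 150/49*a*b**2 + 600/49*a*b - b**3.
  reduce S modulo (f_1, f_2, f_3, f_4, h_5, h_6, h_7, h_8):
  remainder -319925/1617*a - 1246145/90552*b**2 - 7577825/22638*b - 319925/1617 ≠ 0; add h_9 = -319925/1617*a - 1246145/90552*b**2 - 7577825/22638*b - 319925/1617 to the basis.

S(f_2,h_5): lcm = a**3*b**3. S = -165/14*a**3*b**2 - 1725/98*a**3*b + 510/49*a**2*b**3 - 649/196*a**2*b**2 + 600/49*a**2*b + 2/3*a*b**4 - 2/3*b**5 - 2/3*b**3 + 1/4*b**2.
  reduce S modulo (f_1, f_2, f_3, f_4, h_5, h_6, h_7, h_8, h_9):
  remainder -12376675/2508212*b**2 - 117000/89579*b ≠ 0; add h_10 = -12376675/2508212*b**2 - 117000/89579*b to the basis.

S(f_3,h_5): lcm = a**3*b**3. S = -165/14*a**3*b**2 - 1725/98*a**3*b + 510/49*a**2*b**3 - 150/49*a**2*b**2 + 600/49*a**2*b + 28/3*a*b**2 + 44/3*b**3 + 28/3*b**2.
  reduce S modulo (f_1, f_2, f_3, f_4, h_5, h_6, h_7, h_8, h_9, h_10):
  remainder -2981160/495067*b ≠ 0; add h_11 = -2981160/495067*b to the basis.

The other S-polynomials (S(f_1,f_4), S(f_2,f_3), S(f_4,h_5), S(f_1,h_6), S(f_2,h_6), S(f_3,h_6), S(f_4,h_6), S(h_5,h_6), S(f_1,h_7), S(f_2,h_7), S(f_3,h_7), S(f_4,h_7), S(h_5,h_7), S(h_6,h_7), S(f_1,h_8), S(f_2,h_8), S(f_3,h_8), S(f_4,h_8), S(h_5,h_8), S(h_6,h_8), S(h_7,h_8), S(f_1,h_9), S(f_2,h_9), S(f_3,h_9), S(f_4,h_9), S(h_5,h_9), S(h_6,h_9), S(h_7,h_9), S(h_8,h_9), S(f_1,h_10), S(f_2,h_10), S(f_3,h_10), S(f_4,h_10), S(h_5,h_10), S(h_6,h_10), S(h_7,h_10), S(h_8,h_10), S(h_9,h_10), S(f_1,h_11), S(f_2,h_11), S(f_3,h_11), S(f_4,h_11), S(h_5,h_11), S(h_6,h_11), S(h_7,h_11), S(h_8,h_11), S(h_9,h_11), S(h_10,h_11)) all reduce to 0 modulo the current basis, so we have a Gröbner basis.
Inter-reduce: drop elements whose leading term is divisible by another's, tail-reduce, and make monic.
Reduced Gröbner basis: {a + 1, b}.
Label its elements g_1 = a + 1, g_2 = b.

Reduce p = 3*b**2 - 4/5*b + 6 modulo G:
  leading term b**2: subtract (3*b)·g_2 from 3*b**2 - 4/5*b + 6 → -4/5*b + 6
  leading term b: subtract (-4/5)·g_2 from -4/5*b + 6 → 6
  leading term 1: no divisor's leading term divides it; move 6 to the remainder.
  normal form = 6.
The normal form is nonzero, so p ∉ I. Since p minus its normal form lies in I, I + (p) = I + (r) where r = 6; decide whether this ideal is the whole ring.
Here r = 6 is a nonzero constant, hence a unit: 1 ∈ I + (p), the Gröbner basis of I + (p) is {1}, and the enlarged system has no common solution — adjoining p is inconsistent.

The remainder on division by a Gröbner basis is unique — it is the normal form.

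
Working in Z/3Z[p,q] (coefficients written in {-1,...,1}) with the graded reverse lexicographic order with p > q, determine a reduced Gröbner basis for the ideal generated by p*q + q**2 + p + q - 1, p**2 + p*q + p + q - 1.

G = {q**2 + q + 1, p - q}

The reduced Gröbner basis is the canonical form of the ideal for this ordering.

f_1 = p*q + q**2 + p + q - 1, LT = p*q.
f_2 = p**2 + p*q + p + q - 1, LT = p**2.

S(f_1,f_2): lcm = p**2*q. S = p**2 - q**2 - p + q.
  reduce S modulo (f_1, f_2):
  remainder -p + q ≠ 0; add g_3 = -p + q to the basis.

S(f_1,g_3): lcm = p*q. S = -q**2 + p + q - 1.
  reduce S modulo (f_1, f_2, g_3):
  remainder -q**2 - q - 1 ≠ 0; add g_4 = -q**2 - q - 1 to the basis.

The other S-polynomials (S(f_2,g_3), S(f_1,g_4), S(f_2,g_4), S(g_3,g_4)) all reduce to 0 modulo the current basis, so we have a Gröbner basis.
Inter-reduce: drop elements whose leading term is divisible by another's, tail-reduce, and make monic.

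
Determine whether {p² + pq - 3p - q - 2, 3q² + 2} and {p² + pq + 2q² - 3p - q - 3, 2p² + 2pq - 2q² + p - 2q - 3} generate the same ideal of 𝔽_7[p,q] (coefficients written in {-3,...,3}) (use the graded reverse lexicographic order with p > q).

For a fixed monomial order, each ideal has a unique reduced Gröbner basis; comparing bases decides equality.
Buchberger on the first generating set:
f_1 = p² + pq - 3p - q - 2, LT = p².
f_2 = 3q² + 2, LT = q².

S(f_1,f_2): leading monomials are coprime, so the S-polynomial reduces to 0 (Buchberger's first criterion).
Every S-polynomial of the final basis reduces to 0, so we have a Gröbner basis.
Inter-reduce: drop elements whose leading term is divisible by another's, tail-reduce, and make monic.
Reduced Gröbner basis: {p² + pq - 3p - q - 2, q² + 3}.

Buchberger on the second generating set:
h_1 = p² + pq + 2q² - 3p - q - 3, LT = p².
h_2 = 2p² + 2pq - 2q² + p - 2q - 3, LT = p².

S(h_1,h_2): lcm = p². S = 3q² + 2.
  leading term q²: no divisor's leading term divides it; move 3q² to the remainder.
  leading term 1: no divisor's leading term divides it; move 2 to the remainder.
  remainder 3q² + 2 ≠ 0; add k_3 = 3q² + 2 to the basis.

S(h_1,k_3): leading monomials are coprime, so the S-polynomial reduces to 0 (Buchberger's first criterion).
S(h_2,k_3): leading monomials are coprime, so the S-polynomial reduces to 0 (Buchberger's first criterion).
Every S-polynomial of the final basis reduces to 0, so we have a Gröbner basis.
Inter-reduce: drop elements whose leading term is divisible by another's, tail-reduce, and make monic.
Reduced Gröbner basis: {p² + pq - 3p - q - 2, q² + 3}.

Same reduced basis, so the two generating sets span the same ideal.
The same test decides containment: I ⊆ J iff every generator of I reduces to 0 modulo a Gröbner basis of J.

Yes, the ideals are equal.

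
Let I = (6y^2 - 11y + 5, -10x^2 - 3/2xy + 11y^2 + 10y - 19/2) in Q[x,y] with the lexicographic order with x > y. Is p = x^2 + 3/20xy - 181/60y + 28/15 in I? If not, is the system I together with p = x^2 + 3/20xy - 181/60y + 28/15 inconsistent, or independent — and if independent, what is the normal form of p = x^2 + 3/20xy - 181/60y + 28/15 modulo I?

First compute the reduced Gröbner basis of I by Buchberger's algorithm.
f_1 = 6y^2 - 11y + 5, LT = y^2.
f_2 = -10x^2 - 3/2xy + 11y^2 + 10y - 19/2, LT = x^2.

The S-polynomials (S(f_1,f_2)) all reduce to 0 modulo the current basis, so we have a Gröbner basis.
Inter-reduce: drop elements whose leading term is divisible by another's, tail-reduce, and make monic.
Reduced Gröbner basis: {x^2 + 3/20xy - 181/60y + 28/15, y^2 - 11/6y + 5/6}.
Label its elements g_1 = x^2 + 3/20xy - 181/60y + 28/15, g_2 = y^2 - 11/6y + 5/6.

Reduce p = x^2 + 3/20xy - 181/60y + 28/15 modulo G:
  leading term x^2: subtract (1)·g_1 from x^2 + 3/20xy - 181/60y + 28/15 → 0
  normal form = 0.
Since the normal form is 0, p ∈ I.

x^2 + 3/20xy - 181/60y + 28/15 lies in I (it reduces to 0).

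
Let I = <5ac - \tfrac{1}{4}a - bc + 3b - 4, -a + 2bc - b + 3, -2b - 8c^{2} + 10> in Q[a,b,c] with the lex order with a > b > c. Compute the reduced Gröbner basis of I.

G = {a + 8c^{3} - 4c^{2} - 10c + 2, b + 4c^{2} - 5, c^{4} - \tfrac{13}{20}c^{3} - \tfrac{37}{40}c^{2} + \tfrac{7}{16}c - \tfrac{23}{80}}

f_1 = 5ac - \tfrac{1}{4}a - bc + 3b - 4, LT = ac.
f_2 = -a + 2bc - b + 3, LT = a.
f_3 = -2b - 8c^{2} + 10, LT = b.

S(f_1,f_2): lcm = ac. S = -\tfrac{1}{20}a + 2bc^{2} - \tfrac{6}{5}bc + \tfrac{3}{5}b + 3c - \tfrac{4}{5}.
  leading term a: subtract (\tfrac{1}{20})·f_2 from -\tfrac{1}{20}a + 2bc^{2} - \tfrac{6}{5}bc + \tfrac{3}{5}b + 3c - \tfrac{4}{5} → 2bc^{2} - \tfrac{13}{10}bc + \tfrac{13}{20}b + 3c - \tfrac{19}{20}
  leading term bc^{2}: subtract (-c^{2})·f_3 from 2bc^{2} - \tfrac{13}{10}bc + \tfrac{13}{20}b + 3c - \tfrac{19}{20} → -\tfrac{13}{10}bc + \tfrac{13}{20}b - 8c^{4} + 10c^{2} + 3c - \tfrac{19}{20}
  leading term bc: subtract (\tfrac{13}{20}c)·f_3 from -\tfrac{13}{10}bc + \tfrac{13}{20}b - 8c^{4} + 10c^{2} + 3c - \tfrac{19}{20} → \tfrac{13}{20}b - 8c^{4} + \tfrac{26}{5}c^{3} + 10c^{2} - \tfrac{7}{2}c - \tfrac{19}{20}
  leading term b: subtract (-\tfrac{13}{40})·f_3 from \tfrac{13}{20}b - 8c^{4} + \tfrac{26}{5}c^{3} + 10c^{2} - \tfrac{7}{2}c - \tfrac{19}{20} → -8c^{4} + \tfrac{26}{5}c^{3} + \tfrac{37}{5}c^{2} - \tfrac{7}{2}c + \tfrac{23}{10}
  leading term c^{4}: no divisor's leading term divides it; move -8c^{4} to the remainder.
  leading term c^{3}: no divisor's leading term divides it; move \tfrac{26}{5}c^{3} to the remainder.
  leading term c^{2}: no divisor's leading term divides it; move \tfrac{37}{5}c^{2} to the remainder.
  leading term c: no divisor's leading term divides it; move -\tfrac{7}{2}c to the remainder.
  leading term 1: no divisor's leading term divides it; move \tfrac{23}{10} to the remainder.
  remainder -8c^{4} + \tfrac{26}{5}c^{3} + \tfrac{37}{5}c^{2} - \tfrac{7}{2}c + \tfrac{23}{10} ≠ 0; add g_4 = -8c^{4} + \tfrac{26}{5}c^{3} + \tfrac{37}{5}c^{2} - \tfrac{7}{2}c + \tfrac{23}{10} to the basis.

S(f_1,f_3): leading monomials are coprime, so the S-polynomial reduces to 0 (Buchberger's first criterion).
S(f_2,f_3): leading monomials are coprime, so the S-polynomial reduces to 0 (Buchberger's first criterion).
S(f_1,g_4): lcm = ac^{4}. S = \tfrac{3}{5}ac^{3} + \tfrac{37}{40}ac^{2} - \tfrac{7}{16}ac + \tfrac{23}{80}a - \tfrac{1}{5}bc^{4} + \tfrac{3}{5}bc^{3} - \tfrac{4}{5}c^{3}.
  leading term ac^{3}: subtract (\tfrac{3}{25}c^{2})·f_1 from \tfrac{3}{5}ac^{3} + \tfrac{37}{40}ac^{2} - \tfrac{7}{16}ac + \tfrac{23}{80}a - \tfrac{1}{5}bc^{4} + \tfrac{3}{5}bc^{3} - \tfrac{4}{5}c^{3} → \tfrac{191}{200}ac^{2} - \tfrac{7}{16}ac + \tfrac{23}{80}a - \tfrac{1}{5}bc^{4} + \tfrac{18}{25}bc^{3} - \tfrac{9}{25}bc^{2} - \tfrac{4}{5}c^{3} + \tfrac{12}{25}c^{2}
  leading term ac^{2}: subtract (\tfrac{191}{1000}c)·f_1 from \tfrac{191}{200}ac^{2} - \tfrac{7}{16}ac + \tfrac{23}{80}a - \tfrac{1}{5}bc^{4} + \tfrac{18}{25}bc^{3} - \tfrac{9}{25}bc^{2} - \tfrac{4}{5}c^{3} + \tfrac{12}{25}c^{2} → -\tfrac{1559}{4000}ac + \tfrac{23}{80}a - \tfrac{1}{5}bc^{4} + \tfrac{18}{25}bc^{3} - \tfrac{169}{1000}bc^{2} - \tfrac{573}{1000}bc - \tfrac{4}{5}c^{3} + \tfrac{12}{25}c^{2} + \tfrac{191}{250}c
  leading term ac: subtract (-\tfrac{1559}{20000})·f_1 from -\tfrac{1559}{4000}ac + \tfrac{23}{80}a - \tfrac{1}{5}bc^{4} + \tfrac{18}{25}bc^{3} - \tfrac{169}{1000}bc^{2} - \tfrac{573}{1000}bc - \tfrac{4}{5}c^{3} + \tfrac{12}{25}c^{2} + \tfrac{191}{250}c → \tfrac{21441}{80000}a - \tfrac{1}{5}bc^{4} + \tfrac{18}{25}bc^{3} - \tfrac{169}{1000}bc^{2} - \tfrac{13019}{20000}bc + \tfrac{4677}{20000}b - \tfrac{4}{5}c^{3} + \tfrac{12}{25}c^{2} + \tfrac{191}{250}c - \tfrac{1559}{5000}
  leading term a: subtract (-\tfrac{21441}{80000})·f_2 from \tfrac{21441}{80000}a - \tfrac{1}{5}bc^{4} + \tfrac{18}{25}bc^{3} - \tfrac{169}{1000}bc^{2} - \tfrac{13019}{20000}bc + \tfrac{4677}{20000}b - \tfrac{4}{5}c^{3} + \tfrac{12}{25}c^{2} + \tfrac{191}{250}c - \tfrac{1559}{5000} → -\tfrac{1}{5}bc^{4} + \tfrac{18}{25}bc^{3} - \tfrac{169}{1000}bc^{2} - \tfrac{4597}{40000}bc - \tfrac{2733}{80000}b - \tfrac{4}{5}c^{3} + \tfrac{12}{25}c^{2} + \tfrac{191}{250}c + \tfrac{39379}{80000}
  leading term bc^{4}: subtract (\tfrac{1}{10}c^{4})·f_3 from -\tfrac{1}{5}bc^{4} + \tfrac{18}{25}bc^{3} - \tfrac{169}{1000}bc^{2} - \tfrac{4597}{40000}bc - \tfrac{2733}{80000}b - \tfrac{4}{5}c^{3} + \tfrac{12}{25}c^{2} + \tfrac{191}{250}c + \tfrac{39379}{80000} → \tfrac{18}{25}bc^{3} - \tfrac{169}{1000}bc^{2} - \tfrac{4597}{40000}bc - \tfrac{2733}{80000}b + \tfrac{4}{5}c^{6} - c^{4} - \tfrac{4}{5}c^{3} + \tfrac{12}{25}c^{2} + \tfrac{191}{250}c + \tfrac{39379}{80000}
  leading term bc^{3}: subtract (-\tfrac{9}{25}c^{3})·f_3 from \tfrac{18}{25}bc^{3} - \tfrac{169}{1000}bc^{2} - \tfrac{4597}{40000}bc - \tfrac{2733}{80000}b + \tfrac{4}{5}c^{6} - c^{4} - \tfrac{4}{5}c^{3} + \tfrac{12}{25}c^{2} + \tfrac{191}{250}c + \tfrac{39379}{80000} → -\tfrac{169}{1000}bc^{2} - \tfrac{4597}{40000}bc - \tfrac{2733}{80000}b + \tfrac{4}{5}c^{6} - \tfrac{72}{25}c^{5} - c^{4} + \tfrac{14}{5}c^{3} + \tfrac{12}{25}c^{2} + \tfrac{191}{250}c + \tfrac{39379}{80000}
  leading term bc^{2}: subtract (\tfrac{169}{2000}c^{2})·f_3 from -\tfrac{169}{1000}bc^{2} - \tfrac{4597}{40000}bc - \tfrac{2733}{80000}b + \tfrac{4}{5}c^{6} - \tfrac{72}{25}c^{5} - c^{4} + \tfrac{14}{5}c^{3} + \tfrac{12}{25}c^{2} + \tfrac{191}{250}c + \tfrac{39379}{80000} → -\tfrac{4597}{40000}bc - \tfrac{2733}{80000}b + \tfrac{4}{5}c^{6} - \tfrac{72}{25}c^{5} - \tfrac{81}{250}c^{4} + \tfrac{14}{5}c^{3} - \tfrac{73}{200}c^{2} + \tfrac{191}{250}c + \tfrac{39379}{80000}
  leading term bc: subtract (\tfrac{4597}{80000}c)·f_3 from -\tfrac{4597}{40000}bc - \tfrac{2733}{80000}b + \tfrac{4}{5}c^{6} - \tfrac{72}{25}c^{5} - \tfrac{81}{250}c^{4} + \tfrac{14}{5}c^{3} - \tfrac{73}{200}c^{2} + \tfrac{191}{250}c + \tfrac{39379}{80000} → -\tfrac{2733}{80000}b + \tfrac{4}{5}c^{6} - \tfrac{72}{25}c^{5} - \tfrac{81}{250}c^{4} + \tfrac{32597}{10000}c^{3} - \tfrac{73}{200}c^{2} + \tfrac{303}{1600}c + \tfrac{39379}{80000}
  leading term b: subtract (\tfrac{2733}{160000})·f_3 from -\tfrac{2733}{80000}b + \tfrac{4}{5}c^{6} - \tfrac{72}{25}c^{5} - \tfrac{81}{250}c^{4} + \tfrac{32597}{10000}c^{3} - \tfrac{73}{200}c^{2} + \tfrac{303}{1600}c + \tfrac{39379}{80000} → \tfrac{4}{5}c^{6} - \tfrac{72}{25}c^{5} - \tfrac{81}{250}c^{4} + \tfrac{32597}{10000}c^{3} - \tfrac{4567}{20000}c^{2} + \tfrac{303}{1600}c + \tfrac{12857}{40000}
  leading term c^{6}: subtract (-\tfrac{1}{10}c^{2})·g_4 from \tfrac{4}{5}c^{6} - \tfrac{72}{25}c^{5} - \tfrac{81}{250}c^{4} + \tfrac{32597}{10000}c^{3} - \tfrac{4567}{20000}c^{2} + \tfrac{303}{1600}c + \tfrac{12857}{40000} → -\tfrac{59}{25}c^{5} + \tfrac{52}{125}c^{4} + \tfrac{29097}{10000}c^{3} + \tfrac{33}{20000}c^{2} + \tfrac{303}{1600}c + \tfrac{12857}{40000}
  leading term c^{5}: subtract (\tfrac{59}{200}c)·g_4 from -\tfrac{59}{25}c^{5} + \tfrac{52}{125}c^{4} + \tfrac{29097}{10000}c^{3} + \tfrac{33}{20000}c^{2} + \tfrac{303}{1600}c + \tfrac{12857}{40000} → -\tfrac{559}{500}c^{4} + \tfrac{7267}{10000}c^{3} + \tfrac{20683}{20000}c^{2} - \tfrac{3913}{8000}c + \tfrac{12857}{40000}
  leading term c^{4}: subtract (\tfrac{559}{4000})·g_4 from -\tfrac{559}{500}c^{4} + \tfrac{7267}{10000}c^{3} + \tfrac{20683}{20000}c^{2} - \tfrac{3913}{8000}c + \tfrac{12857}{40000} → 0
  remainder 0.

S(f_2,g_4): leading monomials are coprime, so the S-polynomial reduces to 0 (Buchberger's first criterion).
S(f_3,g_4): leading monomials are coprime, so the S-polynomial reduces to 0 (Buchberger's first criterion).
Every S-polynomial of the final basis reduces to 0, so we have a Gröbner basis.
Inter-reduce: drop elements whose leading term is divisible by another's, tail-reduce, and make monic.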